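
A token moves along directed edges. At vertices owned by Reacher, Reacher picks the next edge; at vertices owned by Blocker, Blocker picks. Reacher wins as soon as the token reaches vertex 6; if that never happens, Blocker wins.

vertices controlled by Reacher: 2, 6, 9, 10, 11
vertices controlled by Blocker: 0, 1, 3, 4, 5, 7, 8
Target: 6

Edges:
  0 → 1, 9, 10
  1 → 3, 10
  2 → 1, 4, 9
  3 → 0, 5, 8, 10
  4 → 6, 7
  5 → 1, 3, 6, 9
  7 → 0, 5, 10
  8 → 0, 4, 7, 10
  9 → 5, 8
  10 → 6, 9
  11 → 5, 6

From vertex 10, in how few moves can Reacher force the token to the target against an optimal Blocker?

1

A0 = {6}
A1: add {10, 11} — 10 (Reacher) has 10→6; 11 (Reacher) has 11→6.
A2 = A1; e.g. 0 (Blocker) can still go to 1. Fixed point.
10 enters the attractor at level 1, so Reacher can force the target in 1 move from there.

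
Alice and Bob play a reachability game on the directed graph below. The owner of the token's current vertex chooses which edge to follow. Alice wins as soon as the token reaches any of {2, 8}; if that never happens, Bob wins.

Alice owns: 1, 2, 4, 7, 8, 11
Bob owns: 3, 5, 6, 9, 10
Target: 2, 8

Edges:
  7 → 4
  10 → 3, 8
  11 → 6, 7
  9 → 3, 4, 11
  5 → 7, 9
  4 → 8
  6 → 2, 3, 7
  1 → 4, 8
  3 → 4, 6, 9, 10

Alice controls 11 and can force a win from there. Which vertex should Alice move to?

7

A0 = {2, 8}
A1: add {1, 4} — 1 (Alice) has 1→8; 4 (Alice) has 4→8.
A2: add {7} — 7 (Alice) has 7→4.
A3: add {11} — 11 (Alice) has 11→7.
A4 = A3; e.g. 3 (Bob) can still go to 6. Fixed point.
From 11, successor 7 is in the attractor (rank 2); the other successor 6 is not.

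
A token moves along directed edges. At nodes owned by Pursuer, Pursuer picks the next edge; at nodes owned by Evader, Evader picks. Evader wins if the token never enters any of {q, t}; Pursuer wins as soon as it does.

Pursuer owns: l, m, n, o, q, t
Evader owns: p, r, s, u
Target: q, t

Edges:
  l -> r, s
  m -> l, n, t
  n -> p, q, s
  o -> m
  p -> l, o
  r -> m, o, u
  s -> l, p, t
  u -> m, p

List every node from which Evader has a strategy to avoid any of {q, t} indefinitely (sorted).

l, p, r, s, u

A0 = {q, t}
A1: add {m, n} — m (Pursuer) has m→t; n (Pursuer) has n→q.
A2: add {o} — o (Pursuer) has o→m.
A3 = A2; e.g. l (Pursuer) has no edge into A2. Fixed point.
Pursuer's attractor = {m, n, o, q, t}; Evader avoids the target exactly from the complement.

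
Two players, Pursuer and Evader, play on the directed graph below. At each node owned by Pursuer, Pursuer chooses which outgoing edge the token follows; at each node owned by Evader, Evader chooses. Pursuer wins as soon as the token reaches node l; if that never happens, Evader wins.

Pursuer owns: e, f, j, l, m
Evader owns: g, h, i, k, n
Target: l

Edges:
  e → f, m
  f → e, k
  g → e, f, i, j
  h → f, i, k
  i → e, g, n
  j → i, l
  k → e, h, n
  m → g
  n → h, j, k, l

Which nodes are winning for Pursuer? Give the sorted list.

A0 = {l}
A1: add {j} — j (Pursuer) has j→l.
A2 = A1; e.g. e (Pursuer) has no edge into A1. Fixed point.
Pursuer's winning region = {j, l}.

j, l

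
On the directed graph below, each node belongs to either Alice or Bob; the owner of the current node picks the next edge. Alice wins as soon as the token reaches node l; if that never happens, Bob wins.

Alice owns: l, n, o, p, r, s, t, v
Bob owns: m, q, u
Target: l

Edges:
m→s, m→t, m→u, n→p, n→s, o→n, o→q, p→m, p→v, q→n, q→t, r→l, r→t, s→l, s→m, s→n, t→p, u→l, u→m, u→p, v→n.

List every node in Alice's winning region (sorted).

l, n, o, p, q, r, s, t, v

A0 = {l}
A1: add {r, s} — r (Alice) has r→l; s (Alice) has s→l.
A2: add {n} — n (Alice) has n→s.
A3: add {o, v} — o (Alice) has o→n; v (Alice) has v→n.
A4: add {p} — p (Alice) has p→v.
A5: add {t} — t (Alice) has t→p.
A6: add {q} — q (Bob): all of {n, t} already in.
A7 = A6; e.g. m (Bob) can still go to u. Fixed point.
Alice's winning region = {l, n, o, p, q, r, s, t, v}.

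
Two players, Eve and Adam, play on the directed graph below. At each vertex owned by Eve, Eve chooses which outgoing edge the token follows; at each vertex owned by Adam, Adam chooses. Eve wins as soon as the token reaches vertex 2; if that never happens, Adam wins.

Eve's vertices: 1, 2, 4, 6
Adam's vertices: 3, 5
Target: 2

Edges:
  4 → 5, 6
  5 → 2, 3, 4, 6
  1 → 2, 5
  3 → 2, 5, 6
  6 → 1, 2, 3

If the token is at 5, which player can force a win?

A0 = {2}
A1: add {1, 6} — 1 (Eve) has 1→2; 6 (Eve) has 6→2.
A2: add {4} — 4 (Eve) has 4→6.
A3 = A2; e.g. 3 (Adam) can still go to 5. Fixed point.
5 never enters the attractor, so Adam can avoid the target forever.

Adam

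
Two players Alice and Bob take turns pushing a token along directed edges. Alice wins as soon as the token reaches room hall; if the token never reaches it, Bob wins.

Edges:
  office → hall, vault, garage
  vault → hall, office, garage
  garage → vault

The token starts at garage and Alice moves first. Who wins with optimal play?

Bob

Track states (vertex, player-to-move).
A0 = {(hall,Alice), (hall,Bob)}
A1: add {(office,Alice), (vault,Alice)}.
A2: add {(garage,Bob)}.
A3 = A2; e.g. (office,Bob) stays out. (garage,Alice) never enters ⇒ Bob avoids the target.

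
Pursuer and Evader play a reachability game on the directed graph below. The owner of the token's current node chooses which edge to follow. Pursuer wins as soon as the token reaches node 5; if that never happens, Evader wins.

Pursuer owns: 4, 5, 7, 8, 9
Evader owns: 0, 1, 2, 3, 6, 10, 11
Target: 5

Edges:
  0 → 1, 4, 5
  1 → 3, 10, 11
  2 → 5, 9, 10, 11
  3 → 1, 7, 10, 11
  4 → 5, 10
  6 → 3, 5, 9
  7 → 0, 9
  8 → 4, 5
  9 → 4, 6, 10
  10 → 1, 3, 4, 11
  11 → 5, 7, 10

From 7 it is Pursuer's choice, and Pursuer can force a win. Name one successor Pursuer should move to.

9

A0 = {5}
A1: add {4, 8} — 4 (Pursuer) has 4→5; 8 (Pursuer) has 8→5.
A2: add {9} — 9 (Pursuer) has 9→4.
A3: add {7} — 7 (Pursuer) has 7→9.
A4 = A3; e.g. 0 (Evader) can still go to 1. Fixed point.
From 7, successor 9 is in the attractor (rank 2); the other successor 0 is not.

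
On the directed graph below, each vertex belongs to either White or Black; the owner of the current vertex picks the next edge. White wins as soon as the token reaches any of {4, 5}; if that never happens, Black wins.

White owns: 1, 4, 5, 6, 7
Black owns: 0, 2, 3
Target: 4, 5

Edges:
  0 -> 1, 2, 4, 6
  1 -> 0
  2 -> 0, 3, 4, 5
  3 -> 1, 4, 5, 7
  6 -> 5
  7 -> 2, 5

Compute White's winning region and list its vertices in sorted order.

4, 5, 6, 7

A0 = {4, 5}
A1: add {6, 7} — 6 (White) has 6→5; 7 (White) has 7→5.
A2 = A1; e.g. 0 (Black) can still go to 1. Fixed point.
White's winning region = {4, 5, 6, 7}.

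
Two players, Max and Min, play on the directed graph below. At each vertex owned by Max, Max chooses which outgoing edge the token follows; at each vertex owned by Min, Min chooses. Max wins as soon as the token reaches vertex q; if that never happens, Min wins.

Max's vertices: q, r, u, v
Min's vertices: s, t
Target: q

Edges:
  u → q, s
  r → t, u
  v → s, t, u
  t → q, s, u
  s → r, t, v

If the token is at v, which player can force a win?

Max

A0 = {q}
A1: add {u} — u (Max) has u→q.
A2: add {r, v} — r (Max) has r→u; v (Max) has v→u.
A3 = A2; e.g. s (Min) can still go to t. Fixed point.
v ∈ A2, so Max can force the target.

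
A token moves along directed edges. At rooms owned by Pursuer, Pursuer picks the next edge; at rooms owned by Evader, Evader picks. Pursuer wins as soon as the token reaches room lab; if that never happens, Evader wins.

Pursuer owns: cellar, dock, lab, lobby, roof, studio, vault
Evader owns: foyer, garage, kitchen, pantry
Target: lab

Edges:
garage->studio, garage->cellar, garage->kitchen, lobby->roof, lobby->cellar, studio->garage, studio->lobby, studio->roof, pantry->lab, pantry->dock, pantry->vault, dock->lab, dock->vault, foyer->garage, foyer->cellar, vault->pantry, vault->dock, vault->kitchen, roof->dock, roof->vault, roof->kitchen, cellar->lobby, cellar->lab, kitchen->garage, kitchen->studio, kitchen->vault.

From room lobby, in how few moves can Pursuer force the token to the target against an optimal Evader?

A0 = {lab}
A1: add {cellar, dock} — dock (Pursuer) has dock→lab; cellar (Pursuer) has cellar→lab.
A2: add {lobby, roof, vault} — lobby (Pursuer) has lobby→cellar; vault (Pursuer) has vault→dock; roof (Pursuer) has roof→dock.
lobby enters the attractor at level 2, so Pursuer can force the target in 2 moves from there.

2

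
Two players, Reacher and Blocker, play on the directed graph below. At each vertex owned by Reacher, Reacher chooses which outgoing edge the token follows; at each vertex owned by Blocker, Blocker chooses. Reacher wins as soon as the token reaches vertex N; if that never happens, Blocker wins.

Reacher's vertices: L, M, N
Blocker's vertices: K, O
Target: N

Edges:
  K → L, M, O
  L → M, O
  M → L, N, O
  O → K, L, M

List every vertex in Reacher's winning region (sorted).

A0 = {N}
A1: add {M} — M (Reacher) has M→N.
A2: add {L} — L (Reacher) has L→M.
A3 = A2; e.g. K (Blocker) can still go to O. Fixed point.
Reacher's winning region = {L, M, N}.

L, M, N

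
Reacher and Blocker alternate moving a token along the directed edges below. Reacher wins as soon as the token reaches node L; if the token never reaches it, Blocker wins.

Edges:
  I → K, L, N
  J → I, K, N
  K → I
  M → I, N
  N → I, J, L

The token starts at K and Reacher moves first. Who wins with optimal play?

Track states (vertex, player-to-move).
A0 = {(L,Reacher), (L,Blocker)}
A1: add {(I,Reacher), (N,Reacher)}.
A2: add {(K,Blocker), (M,Blocker)}.
A3: add {(J,Reacher)}.
A4: add {(N,Blocker)}.
A5: add {(M,Reacher)}.
A6 = A5; e.g. (I,Blocker) stays out. (K,Reacher) never enters ⇒ Blocker avoids the target.

Blocker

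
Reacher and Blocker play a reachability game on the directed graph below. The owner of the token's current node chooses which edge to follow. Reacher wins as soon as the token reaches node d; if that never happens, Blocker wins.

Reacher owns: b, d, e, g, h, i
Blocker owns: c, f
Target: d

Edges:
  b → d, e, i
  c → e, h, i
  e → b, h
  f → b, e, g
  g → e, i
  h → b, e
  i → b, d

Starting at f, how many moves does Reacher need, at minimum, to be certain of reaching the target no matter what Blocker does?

A0 = {d}
A1: add {b, i} — b (Reacher) has b→d; i (Reacher) has i→d.
A2: add {e, g, h} — e (Reacher) has e→b; g (Reacher) has g→i; h (Reacher) has h→b.
A3: add {c, f} — c (Blocker): all of {e, h, i} already in; f (Blocker): all of {b, e, g} already in.
A3 = all vertices. Fixed point.
f enters the attractor at level 3, so Reacher can force the target in 3 moves from there.

3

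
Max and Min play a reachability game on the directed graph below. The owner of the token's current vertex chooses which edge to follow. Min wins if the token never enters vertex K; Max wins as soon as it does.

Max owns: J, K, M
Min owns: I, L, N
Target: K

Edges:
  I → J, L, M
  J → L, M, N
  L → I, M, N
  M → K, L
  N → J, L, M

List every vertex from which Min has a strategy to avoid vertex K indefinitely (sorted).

A0 = {K}
A1: add {M} — M (Max) has M→K.
A2: add {J} — J (Max) has J→M.
A3 = A2; e.g. I (Min) can still go to L. Fixed point.
Max's attractor = {J, K, M}; Min avoids the target exactly from the complement.

I, L, N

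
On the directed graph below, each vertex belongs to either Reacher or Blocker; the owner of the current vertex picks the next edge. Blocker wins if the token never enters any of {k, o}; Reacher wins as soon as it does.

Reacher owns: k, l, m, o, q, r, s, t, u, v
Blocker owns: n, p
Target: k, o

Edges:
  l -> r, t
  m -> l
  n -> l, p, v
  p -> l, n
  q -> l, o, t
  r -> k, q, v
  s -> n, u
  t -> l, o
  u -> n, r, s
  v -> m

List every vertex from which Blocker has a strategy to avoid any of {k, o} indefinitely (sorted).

n, p

A0 = {k, o}
A1: add {q, r, t} — q (Reacher) has q→o; r (Reacher) has r→k; t (Reacher) has t→o.
A2: add {l, u} — l (Reacher) has l→r; u (Reacher) has u→r.
A3: add {m, s} — m (Reacher) has m→l; s (Reacher) has s→u.
A4: add {v} — v (Reacher) has v→m.
A5 = A4; e.g. n (Blocker) can still go to p. Fixed point.
Reacher's attractor = {k, l, m, o, q, r, s, t, u, v}; Blocker avoids the target exactly from the complement.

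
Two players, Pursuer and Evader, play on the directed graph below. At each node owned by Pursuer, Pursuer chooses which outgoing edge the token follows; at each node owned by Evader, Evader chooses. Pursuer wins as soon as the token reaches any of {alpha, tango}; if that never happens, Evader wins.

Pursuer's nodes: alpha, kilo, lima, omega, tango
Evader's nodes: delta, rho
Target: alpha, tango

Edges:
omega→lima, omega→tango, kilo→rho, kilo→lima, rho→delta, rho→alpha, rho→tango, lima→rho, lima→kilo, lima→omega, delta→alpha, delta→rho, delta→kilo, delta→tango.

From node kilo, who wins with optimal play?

A0 = {alpha, tango}
A1: add {omega} — omega (Pursuer) has omega→tango.
A2: add {lima} — lima (Pursuer) has lima→omega.
A3: add {kilo} — kilo (Pursuer) has kilo→lima.
A4 = A3; e.g. delta (Evader) can still go to rho. Fixed point.
kilo ∈ A3, so Pursuer can force the target.

Pursuer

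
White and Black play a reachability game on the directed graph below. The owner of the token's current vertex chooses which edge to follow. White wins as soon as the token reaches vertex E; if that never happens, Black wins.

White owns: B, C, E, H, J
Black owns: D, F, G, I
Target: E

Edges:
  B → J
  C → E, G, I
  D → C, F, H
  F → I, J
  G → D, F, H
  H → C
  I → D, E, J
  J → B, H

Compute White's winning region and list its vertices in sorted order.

B, C, E, H, J

A0 = {E}
A1: add {C} — C (White) has C→E.
A2: add {H} — H (White) has H→C.
A3: add {J} — J (White) has J→H.
A4: add {B} — B (White) has B→J.
A5 = A4; e.g. D (Black) can still go to F. Fixed point.
White's winning region = {B, C, E, H, J}.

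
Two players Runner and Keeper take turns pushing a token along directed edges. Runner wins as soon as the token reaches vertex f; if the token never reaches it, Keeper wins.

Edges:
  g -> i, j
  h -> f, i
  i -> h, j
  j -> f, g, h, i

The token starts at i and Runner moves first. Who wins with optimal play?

Track states (vertex, player-to-move).
A0 = {(f,Runner), (f,Keeper)}
A1: add {(h,Runner), (j,Runner)}.
A2: add {(i,Keeper)}.
A3: add {(g,Runner)}.
A4 = A3; e.g. (g,Keeper) stays out. (i,Runner) never enters ⇒ Keeper avoids the target.

Keeper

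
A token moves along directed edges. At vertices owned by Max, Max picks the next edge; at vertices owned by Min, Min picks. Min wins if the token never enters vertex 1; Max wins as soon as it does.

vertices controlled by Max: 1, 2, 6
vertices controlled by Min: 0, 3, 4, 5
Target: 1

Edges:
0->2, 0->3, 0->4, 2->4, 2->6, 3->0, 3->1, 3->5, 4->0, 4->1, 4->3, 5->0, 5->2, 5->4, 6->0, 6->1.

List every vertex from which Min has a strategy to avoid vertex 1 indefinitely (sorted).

0, 3, 4, 5

A0 = {1}
A1: add {6} — 6 (Max) has 6→1.
A2: add {2} — 2 (Max) has 2→6.
A3 = A2; e.g. 0 (Min) can still go to 3. Fixed point.
Max's attractor = {1, 2, 6}; Min avoids the target exactly from the complement.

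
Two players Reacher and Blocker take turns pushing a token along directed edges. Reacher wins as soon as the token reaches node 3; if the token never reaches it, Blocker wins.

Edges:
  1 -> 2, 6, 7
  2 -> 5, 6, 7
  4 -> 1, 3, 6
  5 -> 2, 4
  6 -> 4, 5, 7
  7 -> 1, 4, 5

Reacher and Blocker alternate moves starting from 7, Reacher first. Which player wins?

Blocker

Track states (vertex, player-to-move).
A0 = {(3,Reacher), (3,Blocker)}
A1: add {(4,Reacher)}.
A2 = A1; e.g. (1,Reacher) stays out. (7,Reacher) never enters ⇒ Blocker avoids the target.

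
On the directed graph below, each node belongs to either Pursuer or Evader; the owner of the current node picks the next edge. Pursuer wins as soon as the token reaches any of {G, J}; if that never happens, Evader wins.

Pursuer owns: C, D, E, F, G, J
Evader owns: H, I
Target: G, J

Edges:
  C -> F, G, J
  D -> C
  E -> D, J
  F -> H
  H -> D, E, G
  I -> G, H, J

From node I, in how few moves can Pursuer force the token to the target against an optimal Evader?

A0 = {G, J}
A1: add {C, E} — C (Pursuer) has C→G; E (Pursuer) has E→J.
A2: add {D} — D (Pursuer) has D→C.
A3: add {H} — H (Evader): all of {D, E, G} already in.
A4: add {F, I} — F (Pursuer) has F→H; I (Evader): all of {G, H, J} already in.
A4 = all vertices. Fixed point.
I enters the attractor at level 4, so Pursuer can force the target in 4 moves from there.

4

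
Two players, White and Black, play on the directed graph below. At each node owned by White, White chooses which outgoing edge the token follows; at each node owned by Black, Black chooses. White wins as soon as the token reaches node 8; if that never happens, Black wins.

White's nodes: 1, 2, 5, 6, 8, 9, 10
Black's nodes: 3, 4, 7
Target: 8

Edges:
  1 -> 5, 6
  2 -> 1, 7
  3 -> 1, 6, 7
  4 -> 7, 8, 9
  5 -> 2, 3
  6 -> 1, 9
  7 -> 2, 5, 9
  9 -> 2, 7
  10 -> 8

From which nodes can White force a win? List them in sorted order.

A0 = {8}
A1: add {10} — 10 (White) has 10→8.
A2 = A1; e.g. 1 (White) has no edge into A1. Fixed point.
White's winning region = {8, 10}.

8, 10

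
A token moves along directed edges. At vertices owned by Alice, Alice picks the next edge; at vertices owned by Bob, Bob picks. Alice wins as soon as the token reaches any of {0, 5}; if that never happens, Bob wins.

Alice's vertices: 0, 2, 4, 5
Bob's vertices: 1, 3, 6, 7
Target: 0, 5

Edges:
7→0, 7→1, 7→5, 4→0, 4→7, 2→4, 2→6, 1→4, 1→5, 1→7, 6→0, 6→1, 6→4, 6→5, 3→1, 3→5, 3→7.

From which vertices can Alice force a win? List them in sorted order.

A0 = {0, 5}
A1: add {4} — 4 (Alice) has 4→0.
A2: add {2} — 2 (Alice) has 2→4.
A3 = A2; e.g. 1 (Bob) can still go to 7. Fixed point.
Alice's winning region = {0, 2, 4, 5}.

0, 2, 4, 5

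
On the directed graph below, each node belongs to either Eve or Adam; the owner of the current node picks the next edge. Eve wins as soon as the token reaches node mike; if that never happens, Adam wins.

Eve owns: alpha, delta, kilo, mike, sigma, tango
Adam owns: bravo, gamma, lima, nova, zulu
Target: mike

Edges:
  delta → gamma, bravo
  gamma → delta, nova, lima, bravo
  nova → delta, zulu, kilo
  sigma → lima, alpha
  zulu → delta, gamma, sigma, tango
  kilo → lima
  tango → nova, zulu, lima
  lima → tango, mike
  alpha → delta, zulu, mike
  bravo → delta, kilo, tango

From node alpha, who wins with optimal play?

Eve

A0 = {mike}
A1: add {alpha} — alpha (Eve) has alpha→mike.
alpha ∈ A1, so Eve can force the target.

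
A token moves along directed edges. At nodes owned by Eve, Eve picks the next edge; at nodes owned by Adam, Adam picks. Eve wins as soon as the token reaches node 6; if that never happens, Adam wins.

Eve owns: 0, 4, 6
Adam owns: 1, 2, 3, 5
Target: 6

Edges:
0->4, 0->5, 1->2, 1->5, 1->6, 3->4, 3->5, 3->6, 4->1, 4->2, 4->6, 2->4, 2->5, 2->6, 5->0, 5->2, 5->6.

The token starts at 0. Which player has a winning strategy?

A0 = {6}
A1: add {4} — 4 (Eve) has 4→6.
A2: add {0} — 0 (Eve) has 0→4.
A3 = A2; e.g. 1 (Adam) can still go to 2. Fixed point.
0 ∈ A2, so Eve can force the target.

Eve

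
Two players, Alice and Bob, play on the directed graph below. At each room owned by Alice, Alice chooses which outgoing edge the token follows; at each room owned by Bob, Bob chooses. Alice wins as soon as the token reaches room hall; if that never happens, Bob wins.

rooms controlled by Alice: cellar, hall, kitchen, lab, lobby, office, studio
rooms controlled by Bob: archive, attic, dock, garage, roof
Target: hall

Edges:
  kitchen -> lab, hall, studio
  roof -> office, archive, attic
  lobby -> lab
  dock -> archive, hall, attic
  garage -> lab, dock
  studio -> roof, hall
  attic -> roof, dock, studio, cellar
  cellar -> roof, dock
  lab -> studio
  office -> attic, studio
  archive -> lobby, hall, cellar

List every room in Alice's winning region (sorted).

A0 = {hall}
A1: add {kitchen, studio} — kitchen (Alice) has kitchen→hall; studio (Alice) has studio→hall.
A2: add {lab, office} — office (Alice) has office→studio; lab (Alice) has lab→studio.
A3: add {lobby} — lobby (Alice) has lobby→lab.
A4 = A3; e.g. roof (Bob) can still go to archive. Fixed point.
Alice's winning region = {hall, kitchen, lab, lobby, office, studio}.

hall, kitchen, lab, lobby, office, studio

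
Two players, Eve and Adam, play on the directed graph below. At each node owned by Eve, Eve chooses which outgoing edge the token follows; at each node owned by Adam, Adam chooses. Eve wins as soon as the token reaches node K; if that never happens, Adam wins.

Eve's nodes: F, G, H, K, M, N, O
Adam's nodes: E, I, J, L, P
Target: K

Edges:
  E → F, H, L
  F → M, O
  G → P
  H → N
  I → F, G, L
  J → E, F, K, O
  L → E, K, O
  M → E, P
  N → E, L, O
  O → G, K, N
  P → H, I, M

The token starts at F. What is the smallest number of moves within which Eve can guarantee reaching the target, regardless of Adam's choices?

A0 = {K}
A1: add {O} — O (Eve) has O→K.
A2: add {F, N} — F (Eve) has F→O; N (Eve) has N→O.
F enters the attractor at level 2, so Eve can force the target in 2 moves from there.

2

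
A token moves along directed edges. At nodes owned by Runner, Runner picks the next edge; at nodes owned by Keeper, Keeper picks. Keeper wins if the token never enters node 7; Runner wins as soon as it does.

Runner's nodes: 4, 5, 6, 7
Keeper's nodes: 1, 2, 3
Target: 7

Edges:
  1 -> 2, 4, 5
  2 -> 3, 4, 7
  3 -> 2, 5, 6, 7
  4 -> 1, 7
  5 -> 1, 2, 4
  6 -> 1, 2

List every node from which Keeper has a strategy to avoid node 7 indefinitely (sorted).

A0 = {7}
A1: add {4} — 4 (Runner) has 4→7.
A2: add {5} — 5 (Runner) has 5→4.
A3 = A2; e.g. 1 (Keeper) can still go to 2. Fixed point.
Runner's attractor = {4, 5, 7}; Keeper avoids the target exactly from the complement.

1, 2, 3, 6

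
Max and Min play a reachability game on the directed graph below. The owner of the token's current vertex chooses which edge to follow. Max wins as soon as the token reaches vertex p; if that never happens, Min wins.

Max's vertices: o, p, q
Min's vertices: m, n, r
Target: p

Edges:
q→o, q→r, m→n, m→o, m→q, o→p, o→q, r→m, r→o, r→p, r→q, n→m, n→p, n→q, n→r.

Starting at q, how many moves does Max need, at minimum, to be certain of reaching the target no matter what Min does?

2

A0 = {p}
A1: add {o} — o (Max) has o→p.
A2: add {q} — q (Max) has q→o.
A3 = A2; e.g. m (Min) can still go to n. Fixed point.
q enters the attractor at level 2, so Max can force the target in 2 moves from there.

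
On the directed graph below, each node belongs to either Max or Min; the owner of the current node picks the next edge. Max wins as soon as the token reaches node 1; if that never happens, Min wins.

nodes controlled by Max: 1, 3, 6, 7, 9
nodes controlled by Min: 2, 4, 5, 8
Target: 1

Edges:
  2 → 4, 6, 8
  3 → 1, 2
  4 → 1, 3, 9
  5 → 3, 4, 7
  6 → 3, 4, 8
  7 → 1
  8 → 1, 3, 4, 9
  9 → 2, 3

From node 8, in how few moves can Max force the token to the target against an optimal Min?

4

A0 = {1}
A1: add {3, 7} — 3 (Max) has 3→1; 7 (Max) has 7→1.
A2: add {6, 9} — 6 (Max) has 6→3; 9 (Max) has 9→3.
A3: add {4} — 4 (Min): all of {1, 3, 9} already in.
A4: add {5, 8} — 5 (Min): all of {3, 4, 7} already in; 8 (Min): all of {1, 3, 4, 9} already in.
8 enters the attractor at level 4, so Max can force the target in 4 moves from there.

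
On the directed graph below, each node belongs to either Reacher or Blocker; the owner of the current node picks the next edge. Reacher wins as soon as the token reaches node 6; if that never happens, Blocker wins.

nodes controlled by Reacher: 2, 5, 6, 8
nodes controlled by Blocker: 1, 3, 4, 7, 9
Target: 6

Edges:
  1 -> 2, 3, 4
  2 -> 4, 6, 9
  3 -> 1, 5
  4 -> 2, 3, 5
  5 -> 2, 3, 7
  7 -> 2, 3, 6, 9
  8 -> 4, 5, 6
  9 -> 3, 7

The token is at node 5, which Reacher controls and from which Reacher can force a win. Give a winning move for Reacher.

2

A0 = {6}
A1: add {2, 8} — 2 (Reacher) has 2→6; 8 (Reacher) has 8→6.
A2: add {5} — 5 (Reacher) has 5→2.
A3 = A2; e.g. 1 (Blocker) can still go to 3. Fixed point.
From 5, successor 2 is in the attractor (rank 1); the other successors 3, 7 are not.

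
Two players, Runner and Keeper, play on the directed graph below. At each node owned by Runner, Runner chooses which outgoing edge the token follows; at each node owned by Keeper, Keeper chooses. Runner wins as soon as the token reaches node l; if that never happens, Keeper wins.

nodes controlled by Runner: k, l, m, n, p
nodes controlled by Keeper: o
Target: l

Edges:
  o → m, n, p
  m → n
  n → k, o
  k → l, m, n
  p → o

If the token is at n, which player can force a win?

A0 = {l}
A1: add {k} — k (Runner) has k→l.
A2: add {n} — n (Runner) has n→k.
n ∈ A2, so Runner can force the target.

Runner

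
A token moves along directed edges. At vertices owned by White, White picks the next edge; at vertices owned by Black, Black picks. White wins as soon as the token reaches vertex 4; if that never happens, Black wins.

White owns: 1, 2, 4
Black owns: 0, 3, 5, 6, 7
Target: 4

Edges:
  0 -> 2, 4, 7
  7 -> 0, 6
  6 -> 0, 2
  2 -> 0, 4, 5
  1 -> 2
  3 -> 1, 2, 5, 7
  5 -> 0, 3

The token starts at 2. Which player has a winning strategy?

A0 = {4}
A1: add {2} — 2 (White) has 2→4.
2 ∈ A1, so White can force the target.

White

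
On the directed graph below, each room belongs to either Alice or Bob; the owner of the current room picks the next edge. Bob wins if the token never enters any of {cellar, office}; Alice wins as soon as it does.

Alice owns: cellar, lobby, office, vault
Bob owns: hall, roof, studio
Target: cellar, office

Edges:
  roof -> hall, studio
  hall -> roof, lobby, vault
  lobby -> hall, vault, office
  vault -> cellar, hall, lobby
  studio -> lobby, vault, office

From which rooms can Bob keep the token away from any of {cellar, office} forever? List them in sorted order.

A0 = {cellar, office}
A1: add {lobby, vault} — lobby (Alice) has lobby→office; vault (Alice) has vault→cellar.
A2: add {studio} — studio (Bob): all of {lobby, vault, office} already in.
A3 = A2; e.g. roof (Bob) can still go to hall. Fixed point.
Alice's attractor = {cellar, lobby, office, studio, vault}; Bob avoids the target exactly from the complement.

hall, roof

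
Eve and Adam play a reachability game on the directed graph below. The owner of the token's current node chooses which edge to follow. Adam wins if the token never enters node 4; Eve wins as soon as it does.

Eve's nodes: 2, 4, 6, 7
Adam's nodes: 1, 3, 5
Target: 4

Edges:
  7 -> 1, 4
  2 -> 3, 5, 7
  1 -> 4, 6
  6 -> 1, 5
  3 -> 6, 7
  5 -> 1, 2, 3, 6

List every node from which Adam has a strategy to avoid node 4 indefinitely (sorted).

A0 = {4}
A1: add {7} — 7 (Eve) has 7→4.
A2: add {2} — 2 (Eve) has 2→7.
A3 = A2; e.g. 1 (Adam) can still go to 6. Fixed point.
Eve's attractor = {2, 4, 7}; Adam avoids the target exactly from the complement.

1, 3, 5, 6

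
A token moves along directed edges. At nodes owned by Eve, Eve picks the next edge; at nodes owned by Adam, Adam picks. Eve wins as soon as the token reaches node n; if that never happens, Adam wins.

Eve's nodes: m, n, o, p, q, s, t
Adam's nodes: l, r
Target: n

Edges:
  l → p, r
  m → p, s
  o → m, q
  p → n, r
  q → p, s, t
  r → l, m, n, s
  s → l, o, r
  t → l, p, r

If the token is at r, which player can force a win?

Adam

A0 = {n}
A1: add {p} — p (Eve) has p→n.
A2: add {m, q, t} — m (Eve) has m→p; q (Eve) has q→p; t (Eve) has t→p.
A3: add {o} — o (Eve) has o→m.
A4: add {s} — s (Eve) has s→o.
A5 = A4; e.g. l (Adam) can still go to r. Fixed point.
r never enters the attractor, so Adam can avoid the target forever.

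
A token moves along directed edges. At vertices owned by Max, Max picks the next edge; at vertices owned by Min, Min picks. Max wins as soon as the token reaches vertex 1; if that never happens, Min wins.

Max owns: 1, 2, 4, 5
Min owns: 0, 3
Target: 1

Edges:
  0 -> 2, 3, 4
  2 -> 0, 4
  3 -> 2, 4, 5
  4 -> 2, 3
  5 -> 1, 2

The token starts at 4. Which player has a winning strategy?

Min

A0 = {1}
A1: add {5} — 5 (Max) has 5→1.
A2 = A1; e.g. 0 (Min) can still go to 2. Fixed point.
4 never enters the attractor, so Min can avoid the target forever.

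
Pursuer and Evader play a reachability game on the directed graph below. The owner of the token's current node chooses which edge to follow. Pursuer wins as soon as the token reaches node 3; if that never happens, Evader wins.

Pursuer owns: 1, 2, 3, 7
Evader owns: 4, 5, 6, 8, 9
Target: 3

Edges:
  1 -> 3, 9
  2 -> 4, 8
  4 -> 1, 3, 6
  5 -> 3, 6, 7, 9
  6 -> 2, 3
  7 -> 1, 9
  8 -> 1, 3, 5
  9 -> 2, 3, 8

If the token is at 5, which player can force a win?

Evader

A0 = {3}
A1: add {1} — 1 (Pursuer) has 1→3.
A2: add {7} — 7 (Pursuer) has 7→1.
A3 = A2; e.g. 2 (Pursuer) has no edge into A2. Fixed point.
5 never enters the attractor, so Evader can avoid the target forever.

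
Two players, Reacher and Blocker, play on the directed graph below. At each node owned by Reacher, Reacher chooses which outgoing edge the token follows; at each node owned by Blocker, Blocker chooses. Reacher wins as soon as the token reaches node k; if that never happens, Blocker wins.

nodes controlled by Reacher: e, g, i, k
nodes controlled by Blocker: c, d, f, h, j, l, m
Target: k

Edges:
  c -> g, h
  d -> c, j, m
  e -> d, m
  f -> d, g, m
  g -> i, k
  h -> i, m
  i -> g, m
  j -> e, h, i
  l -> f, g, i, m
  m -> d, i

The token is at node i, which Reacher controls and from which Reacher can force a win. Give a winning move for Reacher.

A0 = {k}
A1: add {g} — g (Reacher) has g→k.
A2: add {i} — i (Reacher) has i→g.
A3 = A2; e.g. c (Blocker) can still go to h. Fixed point.
From i, successor g is in the attractor (rank 1); the other successor m is not.

g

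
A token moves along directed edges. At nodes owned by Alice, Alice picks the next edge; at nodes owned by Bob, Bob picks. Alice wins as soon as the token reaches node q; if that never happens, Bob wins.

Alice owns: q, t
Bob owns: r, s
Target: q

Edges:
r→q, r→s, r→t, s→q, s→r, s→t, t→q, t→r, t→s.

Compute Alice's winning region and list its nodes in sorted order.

q, t

A0 = {q}
A1: add {t} — t (Alice) has t→q.
A2 = A1; e.g. r (Bob) can still go to s. Fixed point.
Alice's winning region = {q, t}.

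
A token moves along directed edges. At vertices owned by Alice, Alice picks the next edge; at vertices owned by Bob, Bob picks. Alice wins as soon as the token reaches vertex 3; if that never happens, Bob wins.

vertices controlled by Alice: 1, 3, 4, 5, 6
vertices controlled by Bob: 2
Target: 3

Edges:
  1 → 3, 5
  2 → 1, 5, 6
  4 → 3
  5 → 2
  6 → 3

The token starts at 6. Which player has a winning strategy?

A0 = {3}
A1: add {1, 4, 6} — 1 (Alice) has 1→3; 4 (Alice) has 4→3; 6 (Alice) has 6→3.
A2 = A1; e.g. 2 (Bob) can still go to 5. Fixed point.
6 ∈ A1, so Alice can force the target.

Alice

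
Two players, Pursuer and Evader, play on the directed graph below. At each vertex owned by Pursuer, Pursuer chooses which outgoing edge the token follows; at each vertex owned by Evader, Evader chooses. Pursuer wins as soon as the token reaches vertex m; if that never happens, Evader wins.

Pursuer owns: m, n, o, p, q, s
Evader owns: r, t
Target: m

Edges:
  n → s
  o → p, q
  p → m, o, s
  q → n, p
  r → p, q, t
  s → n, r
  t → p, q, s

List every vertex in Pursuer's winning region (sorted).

m, o, p, q

A0 = {m}
A1: add {p} — p (Pursuer) has p→m.
A2: add {o, q} — o (Pursuer) has o→p; q (Pursuer) has q→p.
A3 = A2; e.g. n (Pursuer) has no edge into A2. Fixed point.
Pursuer's winning region = {m, o, p, q}.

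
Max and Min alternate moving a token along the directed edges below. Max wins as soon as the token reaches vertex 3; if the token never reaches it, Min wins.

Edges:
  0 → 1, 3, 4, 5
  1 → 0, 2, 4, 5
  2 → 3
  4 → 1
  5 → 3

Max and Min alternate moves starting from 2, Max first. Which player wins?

Track states (vertex, player-to-move).
A0 = {(3,Max), (3,Min)}
A1: add {(0,Max), (2,Max), (2,Min), (5,Max), (5,Min)}.
(2,Max) ∈ A1 ⇒ Max forces the target.

Max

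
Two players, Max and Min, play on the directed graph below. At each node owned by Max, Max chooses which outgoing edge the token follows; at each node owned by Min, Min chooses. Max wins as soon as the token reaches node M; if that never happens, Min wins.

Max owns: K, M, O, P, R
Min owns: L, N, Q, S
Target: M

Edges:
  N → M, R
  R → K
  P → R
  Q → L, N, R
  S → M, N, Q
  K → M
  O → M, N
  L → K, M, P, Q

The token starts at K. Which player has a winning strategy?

A0 = {M}
A1: add {K, O} — K (Max) has K→M; O (Max) has O→M.
K ∈ A1, so Max can force the target.

Max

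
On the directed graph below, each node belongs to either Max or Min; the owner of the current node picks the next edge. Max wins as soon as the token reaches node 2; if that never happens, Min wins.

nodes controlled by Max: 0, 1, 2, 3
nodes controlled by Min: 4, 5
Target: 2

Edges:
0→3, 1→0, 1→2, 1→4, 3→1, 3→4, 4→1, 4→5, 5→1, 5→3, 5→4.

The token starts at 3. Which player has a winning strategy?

A0 = {2}
A1: add {1} — 1 (Max) has 1→2.
A2: add {3} — 3 (Max) has 3→1.
3 ∈ A2, so Max can force the target.

Max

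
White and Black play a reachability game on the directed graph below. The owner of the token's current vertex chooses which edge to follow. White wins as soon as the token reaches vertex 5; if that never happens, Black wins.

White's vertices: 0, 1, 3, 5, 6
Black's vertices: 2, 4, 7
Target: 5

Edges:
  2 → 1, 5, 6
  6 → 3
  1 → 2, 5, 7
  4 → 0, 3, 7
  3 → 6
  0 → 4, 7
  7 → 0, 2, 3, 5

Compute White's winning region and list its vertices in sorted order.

A0 = {5}
A1: add {1} — 1 (White) has 1→5.
A2 = A1; e.g. 0 (White) has no edge into A1. Fixed point.
White's winning region = {1, 5}.

1, 5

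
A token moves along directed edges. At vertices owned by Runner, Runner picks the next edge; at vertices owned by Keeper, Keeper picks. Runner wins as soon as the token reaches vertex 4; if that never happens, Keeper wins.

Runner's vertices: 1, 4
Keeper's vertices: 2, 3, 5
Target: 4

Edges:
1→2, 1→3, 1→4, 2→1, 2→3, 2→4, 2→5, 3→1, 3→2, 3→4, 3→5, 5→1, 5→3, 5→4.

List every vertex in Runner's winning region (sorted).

A0 = {4}
A1: add {1} — 1 (Runner) has 1→4.
A2 = A1; e.g. 2 (Keeper) can still go to 3. Fixed point.
Runner's winning region = {1, 4}.

1, 4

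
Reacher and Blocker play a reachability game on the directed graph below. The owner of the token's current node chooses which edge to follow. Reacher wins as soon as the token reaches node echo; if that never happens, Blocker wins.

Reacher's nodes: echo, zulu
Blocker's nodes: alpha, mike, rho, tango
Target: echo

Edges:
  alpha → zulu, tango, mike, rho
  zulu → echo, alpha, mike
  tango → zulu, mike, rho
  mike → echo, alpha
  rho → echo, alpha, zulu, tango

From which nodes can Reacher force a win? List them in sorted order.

echo, zulu

A0 = {echo}
A1: add {zulu} — zulu (Reacher) has zulu→echo.
A2 = A1; e.g. alpha (Blocker) can still go to tango. Fixed point.
Reacher's winning region = {echo, zulu}.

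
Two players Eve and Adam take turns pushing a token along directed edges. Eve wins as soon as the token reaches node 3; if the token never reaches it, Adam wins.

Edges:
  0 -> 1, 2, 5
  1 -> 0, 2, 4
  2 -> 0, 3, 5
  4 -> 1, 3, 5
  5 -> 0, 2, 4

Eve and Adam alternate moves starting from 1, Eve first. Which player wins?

Track states (vertex, player-to-move).
A0 = {(3,Eve), (3,Adam)}
A1: add {(2,Eve), (4,Eve)}.
A2 = A1; e.g. (0,Eve) stays out. (1,Eve) never enters ⇒ Adam avoids the target.

Adam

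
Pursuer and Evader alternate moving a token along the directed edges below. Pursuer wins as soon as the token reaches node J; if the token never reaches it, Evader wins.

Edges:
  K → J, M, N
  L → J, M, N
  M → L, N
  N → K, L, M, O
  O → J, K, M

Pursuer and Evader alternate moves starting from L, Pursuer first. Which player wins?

Pursuer

Track states (vertex, player-to-move).
A0 = {(J,Pursuer), (J,Evader)}
A1: add {(K,Pursuer), (L,Pursuer), (O,Pursuer)}.
(L,Pursuer) ∈ A1 ⇒ Pursuer forces the target.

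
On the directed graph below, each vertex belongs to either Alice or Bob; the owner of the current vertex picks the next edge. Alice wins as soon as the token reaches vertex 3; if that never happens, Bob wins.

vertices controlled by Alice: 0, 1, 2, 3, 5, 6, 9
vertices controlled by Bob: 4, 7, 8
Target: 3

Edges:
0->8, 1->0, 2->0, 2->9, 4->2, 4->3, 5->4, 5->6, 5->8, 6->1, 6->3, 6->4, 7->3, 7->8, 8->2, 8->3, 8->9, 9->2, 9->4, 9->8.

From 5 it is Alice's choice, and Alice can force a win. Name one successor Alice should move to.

A0 = {3}
A1: add {6} — 6 (Alice) has 6→3.
A2: add {5} — 5 (Alice) has 5→6.
A3 = A2; e.g. 0 (Alice) has no edge into A2. Fixed point.
From 5, successor 6 is in the attractor (rank 1); the other successors 4, 8 are not.

6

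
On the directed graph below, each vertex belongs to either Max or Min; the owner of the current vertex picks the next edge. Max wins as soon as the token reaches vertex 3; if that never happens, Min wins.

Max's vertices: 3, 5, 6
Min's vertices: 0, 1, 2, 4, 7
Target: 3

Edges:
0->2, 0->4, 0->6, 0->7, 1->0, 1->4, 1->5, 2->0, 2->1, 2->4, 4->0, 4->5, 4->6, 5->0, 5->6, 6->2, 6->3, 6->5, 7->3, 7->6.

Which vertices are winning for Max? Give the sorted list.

A0 = {3}
A1: add {6} — 6 (Max) has 6→3.
A2: add {5, 7} — 5 (Max) has 5→6; 7 (Min): all of {3, 6} already in.
A3 = A2; e.g. 0 (Min) can still go to 2. Fixed point.
Max's winning region = {3, 5, 6, 7}.

3, 5, 6, 7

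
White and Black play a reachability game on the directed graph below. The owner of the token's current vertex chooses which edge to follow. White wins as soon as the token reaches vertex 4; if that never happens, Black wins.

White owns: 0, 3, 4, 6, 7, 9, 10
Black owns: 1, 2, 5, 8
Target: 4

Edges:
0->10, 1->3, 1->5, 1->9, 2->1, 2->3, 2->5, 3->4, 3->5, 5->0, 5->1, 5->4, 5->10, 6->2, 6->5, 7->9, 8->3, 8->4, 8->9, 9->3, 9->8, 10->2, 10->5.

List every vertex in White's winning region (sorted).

A0 = {4}
A1: add {3} — 3 (White) has 3→4.
A2: add {9} — 9 (White) has 9→3.
A3: add {7, 8} — 7 (White) has 7→9; 8 (Black): all of {3, 4, 9} already in.
A4 = A3; e.g. 0 (White) has no edge into A3. Fixed point.
White's winning region = {3, 4, 7, 8, 9}.

3, 4, 7, 8, 9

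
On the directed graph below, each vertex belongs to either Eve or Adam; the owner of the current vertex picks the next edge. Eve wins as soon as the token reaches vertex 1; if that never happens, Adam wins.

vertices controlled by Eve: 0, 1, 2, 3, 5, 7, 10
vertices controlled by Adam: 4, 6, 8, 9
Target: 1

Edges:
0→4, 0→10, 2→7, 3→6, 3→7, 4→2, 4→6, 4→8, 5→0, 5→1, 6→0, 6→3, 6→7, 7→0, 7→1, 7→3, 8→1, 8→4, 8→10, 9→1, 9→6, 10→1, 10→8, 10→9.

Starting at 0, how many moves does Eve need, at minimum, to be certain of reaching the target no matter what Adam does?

A0 = {1}
A1: add {5, 7, 10} — 5 (Eve) has 5→1; 7 (Eve) has 7→1; 10 (Eve) has 10→1.
A2: add {0, 2, 3} — 0 (Eve) has 0→10; 2 (Eve) has 2→7; 3 (Eve) has 3→7.
0 enters the attractor at level 2, so Eve can force the target in 2 moves from there.

2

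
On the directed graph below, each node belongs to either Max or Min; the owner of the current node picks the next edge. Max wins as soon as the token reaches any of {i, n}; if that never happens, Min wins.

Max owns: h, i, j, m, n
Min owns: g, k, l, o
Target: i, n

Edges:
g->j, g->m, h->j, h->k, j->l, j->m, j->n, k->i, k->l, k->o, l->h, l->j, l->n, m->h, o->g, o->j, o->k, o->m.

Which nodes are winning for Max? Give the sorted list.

g, h, i, j, l, m, n

A0 = {i, n}
A1: add {j} — j (Max) has j→n.
A2: add {h} — h (Max) has h→j.
A3: add {l, m} — l (Min): all of {h, j, n} already in; m (Max) has m→h.
A4: add {g} — g (Min): all of {j, m} already in.
A5 = A4; e.g. k (Min) can still go to o. Fixed point.
Max's winning region = {g, h, i, j, l, m, n}.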